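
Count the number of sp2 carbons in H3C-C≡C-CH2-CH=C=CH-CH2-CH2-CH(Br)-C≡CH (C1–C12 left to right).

2

C1: sp3
C2: sp
C3: sp
C4: sp3
C5: sp2 ✓
C6: sp
C7: sp2 ✓
C8: sp3
C9: sp3
C10: sp3
C11: sp
C12: sp
C5, C7 → 2 sp2 carbons.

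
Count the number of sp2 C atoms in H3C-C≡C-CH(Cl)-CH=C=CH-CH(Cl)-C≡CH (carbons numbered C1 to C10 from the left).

2

C1: sp3
C2: sp
C3: sp
C4: sp3
C5: sp2 ✓
C6: sp
C7: sp2 ✓
C8: sp3
C9: sp
C10: sp
C5, C7 → 2 sp2 carbons.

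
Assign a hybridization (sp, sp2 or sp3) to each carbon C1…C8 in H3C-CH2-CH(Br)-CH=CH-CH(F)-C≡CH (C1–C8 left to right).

C1 carries 4 σ bonds, giving a steric number of 4, so it is sp3.
C2: 4 σ bonds; 4 regions of electron density → sp3.
C3 has 4 σ bonds: steric number 4 → sp3.
C4 carries 3 σ bonds, plus one π bond, giving a steric number of 3, so it is sp2.
C5: 3 σ bonds, plus one π bond — 3 electron domains, sp2.
C6: 4 σ bonds; 4 regions of electron density → sp3.
C7 — 2 σ bonds, plus two π bonds. Steric number 2, so sp.
C8 (2 σ bonds, plus two π bonds) has steric number 2: sp.

C1 sp3, C2 sp3, C3 sp3, C4 sp2, C5 sp2, C6 sp3, C7 sp, C8 sp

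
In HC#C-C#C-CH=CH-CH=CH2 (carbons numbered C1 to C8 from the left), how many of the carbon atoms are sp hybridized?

4

C1: sp ✓
C2: sp ✓
C3: sp ✓
C4: sp ✓
C5: sp2
C6: sp2
C7: sp2
C8: sp2
C1, C2, C3, C4 → 4 sp carbons.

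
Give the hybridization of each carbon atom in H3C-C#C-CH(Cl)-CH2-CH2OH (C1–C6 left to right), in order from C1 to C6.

C1 sp3, C2 sp, C3 sp, C4 sp3, C5 sp3, C6 sp3

C1: 4 σ bonds; 4 regions of electron density → sp3.
C2 — 2 σ bonds, plus two π bonds. Steric number 2, so sp.
C3 (2 σ bonds, plus two π bonds) has steric number 2: sp.
C4 is sp3: 4 σ bonds, 4 electron-density regions.
C5: 4 σ bonds — 4 electron domains, sp3.
C6: 4 σ bonds; 4 regions of electron density → sp3.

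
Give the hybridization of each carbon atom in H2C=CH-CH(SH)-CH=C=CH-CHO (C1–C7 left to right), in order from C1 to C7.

C1 (3 σ bonds, plus one π bond) has steric number 3: sp2.
C2: 3 σ bonds, plus one π bond; 3 regions of electron density → sp2.
C3: 4 σ bonds — 4 electron domains, sp3.
C4 has 3 σ bonds, plus one π bond: steric number 3 → sp2.
C5 — 2 σ bonds, plus two π bonds. Steric number 2, so sp.
C6: 3 σ bonds, plus one π bond — 3 electron domains, sp2.
C7 — 3 σ bonds, plus one π bond. Steric number 3, so sp2.

C1 sp2, C2 sp2, C3 sp3, C4 sp2, C5 sp, C6 sp2, C7 sp2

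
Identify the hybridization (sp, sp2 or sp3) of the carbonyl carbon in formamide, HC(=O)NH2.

sp²

The carbonyl carbon carries 3 σ bonds, plus one π bond, giving a steric number of 3, so it is sp2.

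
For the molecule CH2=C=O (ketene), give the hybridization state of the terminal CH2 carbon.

The terminal CH2 carbon (3 σ bonds, plus one π bond) has steric number 3: sp2.

sp^2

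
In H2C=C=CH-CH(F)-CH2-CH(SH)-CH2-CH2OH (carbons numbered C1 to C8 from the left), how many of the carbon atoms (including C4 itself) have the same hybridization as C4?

5

C4 is sp3 (only σ bonds).
C1: sp2
C2: sp
C3: sp2
C4: sp3 ✓
C5: sp3 ✓
C6: sp3 ✓
C7: sp3 ✓
C8: sp3 ✓
5 carbons are sp3.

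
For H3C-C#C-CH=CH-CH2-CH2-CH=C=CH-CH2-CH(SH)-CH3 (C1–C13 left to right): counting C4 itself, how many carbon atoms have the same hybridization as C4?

4

C4 is sp2 (one π bond).
C1: sp3
C2: sp
C3: sp
C4: sp2 ✓
C5: sp2 ✓
C6: sp3
C7: sp3
C8: sp2 ✓
C9: sp
C10: sp2 ✓
C11: sp3
C12: sp3
C13: sp3
4 carbons are sp2.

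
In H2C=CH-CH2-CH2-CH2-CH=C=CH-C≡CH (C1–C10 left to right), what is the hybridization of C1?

sp2

C1: 3 σ bonds, plus one π bond — 3 electron domains, sp2.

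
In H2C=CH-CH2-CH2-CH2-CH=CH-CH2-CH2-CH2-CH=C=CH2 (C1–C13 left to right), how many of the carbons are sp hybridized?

1

C1: sp2
C2: sp2
C3: sp3
C4: sp3
C5: sp3
C6: sp2
C7: sp2
C8: sp3
C9: sp3
C10: sp3
C11: sp2
C12: sp ✓
C13: sp2
C12 → 1 sp carbon.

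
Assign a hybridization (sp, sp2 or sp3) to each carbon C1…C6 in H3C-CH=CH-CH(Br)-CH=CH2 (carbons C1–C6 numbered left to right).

C1 carries 4 σ bonds, giving a steric number of 4, so it is sp3.
C2: 3 σ bonds, plus one π bond; 3 regions of electron density → sp2.
C3: 3 σ bonds, plus one π bond; 3 regions of electron density → sp2.
C4 — 4 σ bonds. Steric number 4, so sp3.
C5 has 3 σ bonds, plus one π bond: steric number 3 → sp2.
C6 (3 σ bonds, plus one π bond) has steric number 3: sp2.

C1 sp3, C2 sp2, C3 sp2, C4 sp3, C5 sp2, C6 sp2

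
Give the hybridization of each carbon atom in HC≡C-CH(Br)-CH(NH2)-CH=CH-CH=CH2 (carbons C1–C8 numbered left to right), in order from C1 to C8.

C1: 2 σ bonds, plus two π bonds — 2 electron domains, sp.
C2 has 2 σ bonds, plus two π bonds: steric number 2 → sp.
C3 has 4 σ bonds: steric number 4 → sp3.
C4: 4 σ bonds; 4 regions of electron density → sp3.
C5 is sp2: 3 σ bonds, plus one π bond, 3 electron-density regions.
C6: 3 σ bonds, plus one π bond — 3 electron domains, sp2.
C7 — 3 σ bonds, plus one π bond. Steric number 3, so sp2.
C8 (3 σ bonds, plus one π bond) has steric number 3: sp2.

C1 sp, C2 sp, C3 sp3, C4 sp3, C5 sp2, C6 sp2, C7 sp2, C8 sp2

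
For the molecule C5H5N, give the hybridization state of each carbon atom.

Each carbon atom: 3 σ bonds, plus one π bond; 3 regions of electron density → sp2.

sp^2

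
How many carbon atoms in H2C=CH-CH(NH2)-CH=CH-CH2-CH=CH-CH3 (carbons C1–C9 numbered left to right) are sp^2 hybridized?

C1: sp2 ✓
C2: sp2 ✓
C3: sp3
C4: sp2 ✓
C5: sp2 ✓
C6: sp3
C7: sp2 ✓
C8: sp2 ✓
C9: sp3
C1, C2, C4, C5, C7, C8 → 6 sp2 carbons.

6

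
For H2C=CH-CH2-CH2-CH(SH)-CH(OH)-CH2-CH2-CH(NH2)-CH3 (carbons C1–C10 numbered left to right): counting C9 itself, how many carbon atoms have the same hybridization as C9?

C9 is sp3 (only σ bonds).
C1: sp2
C2: sp2
C3: sp3 ✓
C4: sp3 ✓
C5: sp3 ✓
C6: sp3 ✓
C7: sp3 ✓
C8: sp3 ✓
C9: sp3 ✓
C10: sp3 ✓
8 carbons are sp3.

8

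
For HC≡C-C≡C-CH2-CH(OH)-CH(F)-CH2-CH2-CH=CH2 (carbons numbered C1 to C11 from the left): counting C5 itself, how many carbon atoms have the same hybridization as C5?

C5 is sp3 (only σ bonds).
C1: sp
C2: sp
C3: sp
C4: sp
C5: sp3 ✓
C6: sp3 ✓
C7: sp3 ✓
C8: sp3 ✓
C9: sp3 ✓
C10: sp2
C11: sp2
5 carbons are sp3.

5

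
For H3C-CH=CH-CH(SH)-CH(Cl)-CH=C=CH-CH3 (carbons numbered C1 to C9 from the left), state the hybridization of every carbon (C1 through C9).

C1 sp3, C2 sp2, C3 sp2, C4 sp3, C5 sp3, C6 sp2, C7 sp, C8 sp2, C9 sp3

C1 has 4 σ bonds: steric number 4 → sp3.
C2 is sp2: 3 σ bonds, plus one π bond, 3 electron-density regions.
C3 carries 3 σ bonds, plus one π bond, giving a steric number of 3, so it is sp2.
C4 carries 4 σ bonds, giving a steric number of 4, so it is sp3.
C5 carries 4 σ bonds, giving a steric number of 4, so it is sp3.
C6 is sp2: 3 σ bonds, plus one π bond, 3 electron-density regions.
C7 carries 2 σ bonds, plus two π bonds, giving a steric number of 2, so it is sp.
C8: 3 σ bonds, plus one π bond; 3 regions of electron density → sp2.
C9 (4 σ bonds) has steric number 4: sp3.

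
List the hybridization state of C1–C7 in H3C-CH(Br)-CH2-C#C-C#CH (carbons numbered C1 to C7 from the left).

C1 — 4 σ bonds. Steric number 4, so sp3.
C2: 4 σ bonds; 4 regions of electron density → sp3.
C3 has 4 σ bonds: steric number 4 → sp3.
C4 has 2 σ bonds, plus two π bonds: steric number 2 → sp.
C5 has 2 σ bonds, plus two π bonds: steric number 2 → sp.
C6 carries 2 σ bonds, plus two π bonds, giving a steric number of 2, so it is sp.
C7 — 2 σ bonds, plus two π bonds. Steric number 2, so sp.

C1 sp3, C2 sp3, C3 sp3, C4 sp, C5 sp, C6 sp, C7 sp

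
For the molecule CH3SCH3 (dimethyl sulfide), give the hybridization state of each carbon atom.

Each carbon atom (4 σ bonds) has steric number 4: sp3.

sp³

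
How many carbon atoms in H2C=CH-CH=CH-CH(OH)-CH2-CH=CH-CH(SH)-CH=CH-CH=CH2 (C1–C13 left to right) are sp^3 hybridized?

3

C1: sp2
C2: sp2
C3: sp2
C4: sp2
C5: sp3 ✓
C6: sp3 ✓
C7: sp2
C8: sp2
C9: sp3 ✓
C10: sp2
C11: sp2
C12: sp2
C13: sp2
C5, C6, C9 → 3 sp3 carbons.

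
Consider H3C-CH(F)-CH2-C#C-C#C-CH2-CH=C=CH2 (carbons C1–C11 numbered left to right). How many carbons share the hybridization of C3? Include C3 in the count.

4

C3 is sp3 (only σ bonds).
C1: sp3 ✓
C2: sp3 ✓
C3: sp3 ✓
C4: sp
C5: sp
C6: sp
C7: sp
C8: sp3 ✓
C9: sp2
C10: sp
C11: sp2
4 carbons are sp3.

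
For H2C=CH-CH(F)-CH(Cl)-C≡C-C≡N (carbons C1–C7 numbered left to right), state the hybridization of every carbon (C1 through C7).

C1 sp2, C2 sp2, C3 sp3, C4 sp3, C5 sp, C6 sp, C7 sp

C1: 3 σ bonds, plus one π bond; 3 regions of electron density → sp2.
C2 (3 σ bonds, plus one π bond) has steric number 3: sp2.
C3 carries 4 σ bonds, giving a steric number of 4, so it is sp3.
C4 is sp3: 4 σ bonds, 4 electron-density regions.
C5: 2 σ bonds, plus two π bonds — 2 electron domains, sp.
C6 — 2 σ bonds, plus two π bonds. Steric number 2, so sp.
C7: 2 σ bonds, plus two π bonds — 2 electron domains, sp.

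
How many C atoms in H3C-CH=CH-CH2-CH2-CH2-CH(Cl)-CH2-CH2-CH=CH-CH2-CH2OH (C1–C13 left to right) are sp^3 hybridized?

C1: sp3 ✓
C2: sp2
C3: sp2
C4: sp3 ✓
C5: sp3 ✓
C6: sp3 ✓
C7: sp3 ✓
C8: sp3 ✓
C9: sp3 ✓
C10: sp2
C11: sp2
C12: sp3 ✓
C13: sp3 ✓
C1, C4, C5, C6, C7, C8, C9, C12, C13 → 9 sp3 carbons.

9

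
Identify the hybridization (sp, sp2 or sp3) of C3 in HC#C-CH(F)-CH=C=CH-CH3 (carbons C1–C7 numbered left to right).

C3 has 4 σ bonds: steric number 4 → sp3.

sp^3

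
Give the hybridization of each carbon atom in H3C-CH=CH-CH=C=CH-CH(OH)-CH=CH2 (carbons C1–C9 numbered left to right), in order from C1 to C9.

C1 carries 4 σ bonds, giving a steric number of 4, so it is sp3.
C2 (3 σ bonds, plus one π bond) has steric number 3: sp2.
C3 is sp2: 3 σ bonds, plus one π bond, 3 electron-density regions.
C4: 3 σ bonds, plus one π bond — 3 electron domains, sp2.
C5: 2 σ bonds, plus two π bonds — 2 electron domains, sp.
C6 has 3 σ bonds, plus one π bond: steric number 3 → sp2.
C7 carries 4 σ bonds, giving a steric number of 4, so it is sp3.
C8 is sp2: 3 σ bonds, plus one π bond, 3 electron-density regions.
C9 — 3 σ bonds, plus one π bond. Steric number 3, so sp2.

C1 sp3, C2 sp2, C3 sp2, C4 sp2, C5 sp, C6 sp2, C7 sp3, C8 sp2, C9 sp2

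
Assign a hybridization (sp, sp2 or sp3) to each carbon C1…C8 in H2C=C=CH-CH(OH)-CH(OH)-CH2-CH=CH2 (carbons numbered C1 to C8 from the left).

C1 sp2, C2 sp, C3 sp2, C4 sp3, C5 sp3, C6 sp3, C7 sp2, C8 sp2

C1: 3 σ bonds, plus one π bond; 3 regions of electron density → sp2.
C2 — 2 σ bonds, plus two π bonds. Steric number 2, so sp.
C3 carries 3 σ bonds, plus one π bond, giving a steric number of 3, so it is sp2.
C4: 4 σ bonds — 4 electron domains, sp3.
C5 — 4 σ bonds. Steric number 4, so sp3.
C6 has 4 σ bonds: steric number 4 → sp3.
C7 carries 3 σ bonds, plus one π bond, giving a steric number of 3, so it is sp2.
C8 — 3 σ bonds, plus one π bond. Steric number 3, so sp2.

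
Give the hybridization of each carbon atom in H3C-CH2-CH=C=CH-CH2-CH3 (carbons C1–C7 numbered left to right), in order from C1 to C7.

C1 sp3, C2 sp3, C3 sp2, C4 sp, C5 sp2, C6 sp3, C7 sp3

C1: 4 σ bonds; 4 regions of electron density → sp3.
C2 — 4 σ bonds. Steric number 4, so sp3.
C3 (3 σ bonds, plus one π bond) has steric number 3: sp2.
C4 carries 2 σ bonds, plus two π bonds, giving a steric number of 2, so it is sp.
C5 (3 σ bonds, plus one π bond) has steric number 3: sp2.
C6 — 4 σ bonds. Steric number 4, so sp3.
C7 has 4 σ bonds: steric number 4 → sp3.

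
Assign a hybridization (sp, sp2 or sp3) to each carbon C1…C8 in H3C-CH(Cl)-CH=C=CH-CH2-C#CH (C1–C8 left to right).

C1: 4 σ bonds; 4 regions of electron density → sp3.
C2 — 4 σ bonds. Steric number 4, so sp3.
C3: 3 σ bonds, plus one π bond; 3 regions of electron density → sp2.
C4 has 2 σ bonds, plus two π bonds: steric number 2 → sp.
C5: 3 σ bonds, plus one π bond; 3 regions of electron density → sp2.
C6 has 4 σ bonds: steric number 4 → sp3.
C7 carries 2 σ bonds, plus two π bonds, giving a steric number of 2, so it is sp.
C8: 2 σ bonds, plus two π bonds; 2 regions of electron density → sp.

C1 sp3, C2 sp3, C3 sp2, C4 sp, C5 sp2, C6 sp3, C7 sp, C8 sp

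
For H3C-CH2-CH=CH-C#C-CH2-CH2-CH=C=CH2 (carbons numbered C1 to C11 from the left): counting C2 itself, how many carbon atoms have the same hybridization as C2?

4

C2 is sp3 (only σ bonds).
C1: sp3 ✓
C2: sp3 ✓
C3: sp2
C4: sp2
C5: sp
C6: sp
C7: sp3 ✓
C8: sp3 ✓
C9: sp2
C10: sp
C11: sp2
4 carbons are sp3.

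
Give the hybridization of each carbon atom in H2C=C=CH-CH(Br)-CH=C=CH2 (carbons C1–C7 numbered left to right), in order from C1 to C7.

C1 sp2, C2 sp, C3 sp2, C4 sp3, C5 sp2, C6 sp, C7 sp2

C1: 3 σ bonds, plus one π bond — 3 electron domains, sp2.
C2: 2 σ bonds, plus two π bonds — 2 electron domains, sp.
C3 is sp2: 3 σ bonds, plus one π bond, 3 electron-density regions.
C4 — 4 σ bonds. Steric number 4, so sp3.
C5 has 3 σ bonds, plus one π bond: steric number 3 → sp2.
C6 (2 σ bonds, plus two π bonds) has steric number 2: sp.
C7: 3 σ bonds, plus one π bond — 3 electron domains, sp2.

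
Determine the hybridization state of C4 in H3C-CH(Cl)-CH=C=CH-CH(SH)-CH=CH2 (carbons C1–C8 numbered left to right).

sp

C4 has 2 σ bonds, plus two π bonds: steric number 2 → sp.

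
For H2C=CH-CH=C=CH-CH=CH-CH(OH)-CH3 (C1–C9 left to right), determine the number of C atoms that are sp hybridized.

C1: sp2
C2: sp2
C3: sp2
C4: sp ✓
C5: sp2
C6: sp2
C7: sp2
C8: sp3
C9: sp3
C4 → 1 sp carbon.

1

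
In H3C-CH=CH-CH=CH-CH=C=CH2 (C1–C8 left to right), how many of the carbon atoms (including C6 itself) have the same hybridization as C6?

C6 is sp2 (one π bond).
C1: sp3
C2: sp2 ✓
C3: sp2 ✓
C4: sp2 ✓
C5: sp2 ✓
C6: sp2 ✓
C7: sp
C8: sp2 ✓
6 carbons are sp2.

6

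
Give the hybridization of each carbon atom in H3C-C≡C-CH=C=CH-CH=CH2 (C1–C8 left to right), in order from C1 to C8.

C1 sp3, C2 sp, C3 sp, C4 sp2, C5 sp, C6 sp2, C7 sp2, C8 sp2

C1 — 4 σ bonds. Steric number 4, so sp3.
C2: 2 σ bonds, plus two π bonds; 2 regions of electron density → sp.
C3 — 2 σ bonds, plus two π bonds. Steric number 2, so sp.
C4 has 3 σ bonds, plus one π bond: steric number 3 → sp2.
C5: 2 σ bonds, plus two π bonds; 2 regions of electron density → sp.
C6 is sp2: 3 σ bonds, plus one π bond, 3 electron-density regions.
C7: 3 σ bonds, plus one π bond; 3 regions of electron density → sp2.
C8 has 3 σ bonds, plus one π bond: steric number 3 → sp2.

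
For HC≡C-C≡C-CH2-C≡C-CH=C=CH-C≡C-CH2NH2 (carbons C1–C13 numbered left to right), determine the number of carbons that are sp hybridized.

C1: sp ✓
C2: sp ✓
C3: sp ✓
C4: sp ✓
C5: sp3
C6: sp ✓
C7: sp ✓
C8: sp2
C9: sp ✓
C10: sp2
C11: sp ✓
C12: sp ✓
C13: sp3
C1, C2, C3, C4, C6, C7, C9, C11, C12 → 9 sp carbons.

9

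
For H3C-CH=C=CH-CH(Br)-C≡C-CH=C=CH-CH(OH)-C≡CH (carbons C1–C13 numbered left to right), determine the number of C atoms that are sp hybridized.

6

C1: sp3
C2: sp2
C3: sp ✓
C4: sp2
C5: sp3
C6: sp ✓
C7: sp ✓
C8: sp2
C9: sp ✓
C10: sp2
C11: sp3
C12: sp ✓
C13: sp ✓
C3, C6, C7, C9, C12, C13 → 6 sp carbons.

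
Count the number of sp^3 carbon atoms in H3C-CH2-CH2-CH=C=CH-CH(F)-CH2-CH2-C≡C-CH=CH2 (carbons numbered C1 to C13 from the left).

C1: sp3 ✓
C2: sp3 ✓
C3: sp3 ✓
C4: sp2
C5: sp
C6: sp2
C7: sp3 ✓
C8: sp3 ✓
C9: sp3 ✓
C10: sp
C11: sp
C12: sp2
C13: sp2
C1, C2, C3, C7, C8, C9 → 6 sp3 carbons.

6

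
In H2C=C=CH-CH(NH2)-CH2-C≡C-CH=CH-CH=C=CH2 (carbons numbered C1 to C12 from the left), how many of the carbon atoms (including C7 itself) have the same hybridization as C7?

C7 is sp (two π bonds).
C1: sp2
C2: sp ✓
C3: sp2
C4: sp3
C5: sp3
C6: sp ✓
C7: sp ✓
C8: sp2
C9: sp2
C10: sp2
C11: sp ✓
C12: sp2
4 carbons are sp.

4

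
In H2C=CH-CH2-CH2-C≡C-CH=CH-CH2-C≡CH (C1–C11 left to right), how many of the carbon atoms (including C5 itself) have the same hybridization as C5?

C5 is sp (two π bonds).
C1: sp2
C2: sp2
C3: sp3
C4: sp3
C5: sp ✓
C6: sp ✓
C7: sp2
C8: sp2
C9: sp3
C10: sp ✓
C11: sp ✓
4 carbons are sp.

4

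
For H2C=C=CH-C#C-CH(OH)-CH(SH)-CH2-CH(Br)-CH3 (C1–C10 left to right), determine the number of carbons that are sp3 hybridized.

C1: sp2
C2: sp
C3: sp2
C4: sp
C5: sp
C6: sp3 ✓
C7: sp3 ✓
C8: sp3 ✓
C9: sp3 ✓
C10: sp3 ✓
C6, C7, C8, C9, C10 → 5 sp3 carbons.

5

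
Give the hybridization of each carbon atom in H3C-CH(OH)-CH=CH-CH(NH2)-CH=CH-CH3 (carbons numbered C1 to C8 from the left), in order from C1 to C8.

C1 sp3, C2 sp3, C3 sp2, C4 sp2, C5 sp3, C6 sp2, C7 sp2, C8 sp3

C1: 4 σ bonds — 4 electron domains, sp3.
C2 — 4 σ bonds. Steric number 4, so sp3.
C3: 3 σ bonds, plus one π bond; 3 regions of electron density → sp2.
C4: 3 σ bonds, plus one π bond; 3 regions of electron density → sp2.
C5 is sp3: 4 σ bonds, 4 electron-density regions.
C6 (3 σ bonds, plus one π bond) has steric number 3: sp2.
C7 is sp2: 3 σ bonds, plus one π bond, 3 electron-density regions.
C8: 4 σ bonds — 4 electron domains, sp3.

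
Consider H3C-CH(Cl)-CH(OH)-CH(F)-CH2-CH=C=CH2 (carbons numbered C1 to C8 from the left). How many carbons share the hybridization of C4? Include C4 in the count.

C4 is sp3 (only σ bonds).
C1: sp3 ✓
C2: sp3 ✓
C3: sp3 ✓
C4: sp3 ✓
C5: sp3 ✓
C6: sp2
C7: sp
C8: sp2
5 carbons are sp3.

5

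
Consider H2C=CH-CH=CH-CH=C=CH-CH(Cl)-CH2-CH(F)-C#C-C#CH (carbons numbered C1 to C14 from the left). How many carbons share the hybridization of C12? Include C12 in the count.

C12 is sp (two π bonds).
C1: sp2
C2: sp2
C3: sp2
C4: sp2
C5: sp2
C6: sp ✓
C7: sp2
C8: sp3
C9: sp3
C10: sp3
C11: sp ✓
C12: sp ✓
C13: sp ✓
C14: sp ✓
5 carbons are sp.

5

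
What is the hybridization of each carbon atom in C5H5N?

Each carbon atom has 3 σ bonds, plus one π bond: steric number 3 → sp2.

sp^2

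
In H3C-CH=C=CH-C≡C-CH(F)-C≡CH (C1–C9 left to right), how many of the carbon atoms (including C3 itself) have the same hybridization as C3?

C3 is sp (two π bonds).
C1: sp3
C2: sp2
C3: sp ✓
C4: sp2
C5: sp ✓
C6: sp ✓
C7: sp3
C8: sp ✓
C9: sp ✓
5 carbons are sp.

5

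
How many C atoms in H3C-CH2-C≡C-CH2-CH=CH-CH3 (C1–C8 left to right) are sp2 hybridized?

C1: sp3
C2: sp3
C3: sp
C4: sp
C5: sp3
C6: sp2 ✓
C7: sp2 ✓
C8: sp3
C6, C7 → 2 sp2 carbons.

2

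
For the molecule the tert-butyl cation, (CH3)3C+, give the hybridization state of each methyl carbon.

Each methyl carbon has 4 σ bonds: steric number 4 → sp3.

sp3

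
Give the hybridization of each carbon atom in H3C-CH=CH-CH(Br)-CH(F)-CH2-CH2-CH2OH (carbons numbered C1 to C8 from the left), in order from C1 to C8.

C1 sp3, C2 sp2, C3 sp2, C4 sp3, C5 sp3, C6 sp3, C7 sp3, C8 sp3

C1 has 4 σ bonds: steric number 4 → sp3.
C2: 3 σ bonds, plus one π bond; 3 regions of electron density → sp2.
C3 — 3 σ bonds, plus one π bond. Steric number 3, so sp2.
C4 carries 4 σ bonds, giving a steric number of 4, so it is sp3.
C5 carries 4 σ bonds, giving a steric number of 4, so it is sp3.
C6 is sp3: 4 σ bonds, 4 electron-density regions.
C7 (4 σ bonds) has steric number 4: sp3.
C8: 4 σ bonds — 4 electron domains, sp3.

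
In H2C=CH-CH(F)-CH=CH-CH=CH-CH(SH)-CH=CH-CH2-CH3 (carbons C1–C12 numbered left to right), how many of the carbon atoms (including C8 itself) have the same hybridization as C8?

4

C8 is sp3 (only σ bonds).
C1: sp2
C2: sp2
C3: sp3 ✓
C4: sp2
C5: sp2
C6: sp2
C7: sp2
C8: sp3 ✓
C9: sp2
C10: sp2
C11: sp3 ✓
C12: sp3 ✓
4 carbons are sp3.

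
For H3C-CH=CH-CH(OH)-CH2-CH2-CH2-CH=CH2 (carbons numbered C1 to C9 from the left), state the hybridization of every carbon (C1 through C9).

C1: 4 σ bonds — 4 electron domains, sp3.
C2: 3 σ bonds, plus one π bond — 3 electron domains, sp2.
C3: 3 σ bonds, plus one π bond — 3 electron domains, sp2.
C4 is sp3: 4 σ bonds, 4 electron-density regions.
C5 has 4 σ bonds: steric number 4 → sp3.
C6 is sp3: 4 σ bonds, 4 electron-density regions.
C7 has 4 σ bonds: steric number 4 → sp3.
C8 is sp2: 3 σ bonds, plus one π bond, 3 electron-density regions.
C9 — 3 σ bonds, plus one π bond. Steric number 3, so sp2.

C1 sp3, C2 sp2, C3 sp2, C4 sp3, C5 sp3, C6 sp3, C7 sp3, C8 sp2, C9 sp2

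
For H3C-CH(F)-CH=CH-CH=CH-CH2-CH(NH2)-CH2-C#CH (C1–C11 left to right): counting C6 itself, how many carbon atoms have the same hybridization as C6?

C6 is sp2 (one π bond).
C1: sp3
C2: sp3
C3: sp2 ✓
C4: sp2 ✓
C5: sp2 ✓
C6: sp2 ✓
C7: sp3
C8: sp3
C9: sp3
C10: sp
C11: sp
4 carbons are sp2.

4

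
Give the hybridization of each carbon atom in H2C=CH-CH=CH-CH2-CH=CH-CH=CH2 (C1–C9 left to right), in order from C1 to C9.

C1 sp2, C2 sp2, C3 sp2, C4 sp2, C5 sp3, C6 sp2, C7 sp2, C8 sp2, C9 sp2

C1 carries 3 σ bonds, plus one π bond, giving a steric number of 3, so it is sp2.
C2: 3 σ bonds, plus one π bond — 3 electron domains, sp2.
C3 is sp2: 3 σ bonds, plus one π bond, 3 electron-density regions.
C4 is sp2: 3 σ bonds, plus one π bond, 3 electron-density regions.
C5: 4 σ bonds — 4 electron domains, sp3.
C6 is sp2: 3 σ bonds, plus one π bond, 3 electron-density regions.
C7 has 3 σ bonds, plus one π bond: steric number 3 → sp2.
C8 — 3 σ bonds, plus one π bond. Steric number 3, so sp2.
C9 is sp2: 3 σ bonds, plus one π bond, 3 electron-density regions.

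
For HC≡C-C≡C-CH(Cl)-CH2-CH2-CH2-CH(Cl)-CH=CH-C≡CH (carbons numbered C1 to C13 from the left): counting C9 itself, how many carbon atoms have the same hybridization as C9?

5

C9 is sp3 (only σ bonds).
C1: sp
C2: sp
C3: sp
C4: sp
C5: sp3 ✓
C6: sp3 ✓
C7: sp3 ✓
C8: sp3 ✓
C9: sp3 ✓
C10: sp2
C11: sp2
C12: sp
C13: sp
5 carbons are sp3.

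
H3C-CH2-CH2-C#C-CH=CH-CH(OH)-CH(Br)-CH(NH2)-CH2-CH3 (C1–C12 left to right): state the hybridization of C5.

C5 — 2 σ bonds, plus two π bonds. Steric number 2, so sp.

sp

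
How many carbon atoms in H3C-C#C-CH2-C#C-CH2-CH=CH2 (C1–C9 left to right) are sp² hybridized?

C1: sp3
C2: sp
C3: sp
C4: sp3
C5: sp
C6: sp
C7: sp3
C8: sp2 ✓
C9: sp2 ✓
C8, C9 → 2 sp2 carbons.

2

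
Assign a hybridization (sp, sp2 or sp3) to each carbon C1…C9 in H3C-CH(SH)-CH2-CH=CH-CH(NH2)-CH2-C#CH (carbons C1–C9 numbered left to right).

C1 sp3, C2 sp3, C3 sp3, C4 sp2, C5 sp2, C6 sp3, C7 sp3, C8 sp, C9 sp

C1: 4 σ bonds — 4 electron domains, sp3.
C2 has 4 σ bonds: steric number 4 → sp3.
C3 — 4 σ bonds. Steric number 4, so sp3.
C4 carries 3 σ bonds, plus one π bond, giving a steric number of 3, so it is sp2.
C5 — 3 σ bonds, plus one π bond. Steric number 3, so sp2.
C6: 4 σ bonds; 4 regions of electron density → sp3.
C7 is sp3: 4 σ bonds, 4 electron-density regions.
C8: 2 σ bonds, plus two π bonds — 2 electron domains, sp.
C9 (2 σ bonds, plus two π bonds) has steric number 2: sp.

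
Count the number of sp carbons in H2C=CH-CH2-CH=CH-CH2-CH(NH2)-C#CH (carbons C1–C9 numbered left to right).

C1: sp2
C2: sp2
C3: sp3
C4: sp2
C5: sp2
C6: sp3
C7: sp3
C8: sp ✓
C9: sp ✓
C8, C9 → 2 sp carbons.

2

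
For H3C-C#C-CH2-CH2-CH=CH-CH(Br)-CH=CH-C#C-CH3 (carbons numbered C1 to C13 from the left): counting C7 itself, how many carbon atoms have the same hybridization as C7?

4

C7 is sp2 (one π bond).
C1: sp3
C2: sp
C3: sp
C4: sp3
C5: sp3
C6: sp2 ✓
C7: sp2 ✓
C8: sp3
C9: sp2 ✓
C10: sp2 ✓
C11: sp
C12: sp
C13: sp3
4 carbons are sp2.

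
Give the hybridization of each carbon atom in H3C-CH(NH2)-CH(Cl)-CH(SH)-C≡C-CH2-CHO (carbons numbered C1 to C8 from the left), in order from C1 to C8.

C1 is sp3: 4 σ bonds, 4 electron-density regions.
C2: 4 σ bonds — 4 electron domains, sp3.
C3 (4 σ bonds) has steric number 4: sp3.
C4: 4 σ bonds; 4 regions of electron density → sp3.
C5 carries 2 σ bonds, plus two π bonds, giving a steric number of 2, so it is sp.
C6 carries 2 σ bonds, plus two π bonds, giving a steric number of 2, so it is sp.
C7: 4 σ bonds; 4 regions of electron density → sp3.
C8 carries 3 σ bonds, plus one π bond, giving a steric number of 3, so it is sp2.

C1 sp3, C2 sp3, C3 sp3, C4 sp3, C5 sp, C6 sp, C7 sp3, C8 sp2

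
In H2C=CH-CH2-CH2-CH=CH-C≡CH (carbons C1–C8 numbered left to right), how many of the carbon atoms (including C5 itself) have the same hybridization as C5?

C5 is sp2 (one π bond).
C1: sp2 ✓
C2: sp2 ✓
C3: sp3
C4: sp3
C5: sp2 ✓
C6: sp2 ✓
C7: sp
C8: sp
4 carbons are sp2.

4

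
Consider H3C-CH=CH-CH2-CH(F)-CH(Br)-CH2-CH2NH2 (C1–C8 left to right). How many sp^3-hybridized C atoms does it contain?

6

C1: sp3 ✓
C2: sp2
C3: sp2
C4: sp3 ✓
C5: sp3 ✓
C6: sp3 ✓
C7: sp3 ✓
C8: sp3 ✓
C1, C4, C5, C6, C7, C8 → 6 sp3 carbons.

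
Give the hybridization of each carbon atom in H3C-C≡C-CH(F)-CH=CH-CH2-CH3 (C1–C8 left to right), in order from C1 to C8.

C1 has 4 σ bonds: steric number 4 → sp3.
C2 (2 σ bonds, plus two π bonds) has steric number 2: sp.
C3 carries 2 σ bonds, plus two π bonds, giving a steric number of 2, so it is sp.
C4 (4 σ bonds) has steric number 4: sp3.
C5 (3 σ bonds, plus one π bond) has steric number 3: sp2.
C6 (3 σ bonds, plus one π bond) has steric number 3: sp2.
C7: 4 σ bonds; 4 regions of electron density → sp3.
C8: 4 σ bonds; 4 regions of electron density → sp3.

C1 sp3, C2 sp, C3 sp, C4 sp3, C5 sp2, C6 sp2, C7 sp3, C8 sp3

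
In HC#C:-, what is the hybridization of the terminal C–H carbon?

sp

The terminal C–H carbon has 2 σ bonds, plus two π bonds: steric number 2 → sp.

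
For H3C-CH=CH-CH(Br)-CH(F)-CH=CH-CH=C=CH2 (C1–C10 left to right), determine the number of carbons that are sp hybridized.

C1: sp3
C2: sp2
C3: sp2
C4: sp3
C5: sp3
C6: sp2
C7: sp2
C8: sp2
C9: sp ✓
C10: sp2
C9 → 1 sp carbon.

1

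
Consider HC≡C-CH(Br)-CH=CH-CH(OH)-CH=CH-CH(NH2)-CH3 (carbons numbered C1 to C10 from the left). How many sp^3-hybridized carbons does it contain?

C1: sp
C2: sp
C3: sp3 ✓
C4: sp2
C5: sp2
C6: sp3 ✓
C7: sp2
C8: sp2
C9: sp3 ✓
C10: sp3 ✓
C3, C6, C9, C10 → 4 sp3 carbons.

4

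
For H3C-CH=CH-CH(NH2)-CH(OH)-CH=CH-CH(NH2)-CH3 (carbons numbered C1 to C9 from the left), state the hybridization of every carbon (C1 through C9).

C1 (4 σ bonds) has steric number 4: sp3.
C2: 3 σ bonds, plus one π bond — 3 electron domains, sp2.
C3 is sp2: 3 σ bonds, plus one π bond, 3 electron-density regions.
C4 carries 4 σ bonds, giving a steric number of 4, so it is sp3.
C5 is sp3: 4 σ bonds, 4 electron-density regions.
C6: 3 σ bonds, plus one π bond; 3 regions of electron density → sp2.
C7: 3 σ bonds, plus one π bond — 3 electron domains, sp2.
C8: 4 σ bonds; 4 regions of electron density → sp3.
C9 is sp3: 4 σ bonds, 4 electron-density regions.

C1 sp3, C2 sp2, C3 sp2, C4 sp3, C5 sp3, C6 sp2, C7 sp2, C8 sp3, C9 sp3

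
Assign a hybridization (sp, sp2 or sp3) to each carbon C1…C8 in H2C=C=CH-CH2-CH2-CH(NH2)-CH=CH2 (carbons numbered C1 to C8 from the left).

C1: 3 σ bonds, plus one π bond; 3 regions of electron density → sp2.
C2 is sp: 2 σ bonds, plus two π bonds, 2 electron-density regions.
C3 — 3 σ bonds, plus one π bond. Steric number 3, so sp2.
C4 carries 4 σ bonds, giving a steric number of 4, so it is sp3.
C5 — 4 σ bonds. Steric number 4, so sp3.
C6 has 4 σ bonds: steric number 4 → sp3.
C7 has 3 σ bonds, plus one π bond: steric number 3 → sp2.
C8 is sp2: 3 σ bonds, plus one π bond, 3 electron-density regions.

C1 sp2, C2 sp, C3 sp2, C4 sp3, C5 sp3, C6 sp3, C7 sp2, C8 sp2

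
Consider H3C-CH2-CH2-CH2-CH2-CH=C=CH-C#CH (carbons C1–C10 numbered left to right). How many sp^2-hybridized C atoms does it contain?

C1: sp3
C2: sp3
C3: sp3
C4: sp3
C5: sp3
C6: sp2 ✓
C7: sp
C8: sp2 ✓
C9: sp
C10: sp
C6, C8 → 2 sp2 carbons.

2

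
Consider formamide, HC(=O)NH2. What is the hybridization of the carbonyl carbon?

The carbonyl carbon has 3 σ bonds, plus one π bond: steric number 3 → sp2.

sp2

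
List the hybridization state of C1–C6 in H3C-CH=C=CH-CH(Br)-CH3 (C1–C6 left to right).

C1: 4 σ bonds; 4 regions of electron density → sp3.
C2 is sp2: 3 σ bonds, plus one π bond, 3 electron-density regions.
C3 is sp: 2 σ bonds, plus two π bonds, 2 electron-density regions.
C4: 3 σ bonds, plus one π bond — 3 electron domains, sp2.
C5: 4 σ bonds; 4 regions of electron density → sp3.
C6 — 4 σ bonds. Steric number 4, so sp3.

C1 sp3, C2 sp2, C3 sp, C4 sp2, C5 sp3, C6 sp3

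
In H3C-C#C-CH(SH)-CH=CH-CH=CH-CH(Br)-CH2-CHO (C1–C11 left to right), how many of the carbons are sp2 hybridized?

5

C1: sp3
C2: sp
C3: sp
C4: sp3
C5: sp2 ✓
C6: sp2 ✓
C7: sp2 ✓
C8: sp2 ✓
C9: sp3
C10: sp3
C11: sp2 ✓
C5, C6, C7, C8, C11 → 5 sp2 carbons.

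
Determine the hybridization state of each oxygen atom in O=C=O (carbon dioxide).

One σ bond + two lone pairs = steric number 3 → sp2.

sp²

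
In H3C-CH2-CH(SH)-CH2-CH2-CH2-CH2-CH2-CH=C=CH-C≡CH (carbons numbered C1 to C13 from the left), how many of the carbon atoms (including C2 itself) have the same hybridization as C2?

C2 is sp3 (only σ bonds).
C1: sp3 ✓
C2: sp3 ✓
C3: sp3 ✓
C4: sp3 ✓
C5: sp3 ✓
C6: sp3 ✓
C7: sp3 ✓
C8: sp3 ✓
C9: sp2
C10: sp
C11: sp2
C12: sp
C13: sp
8 carbons are sp3.

8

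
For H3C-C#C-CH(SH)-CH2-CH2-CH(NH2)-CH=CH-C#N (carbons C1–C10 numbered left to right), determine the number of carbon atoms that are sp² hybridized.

2

C1: sp3
C2: sp
C3: sp
C4: sp3
C5: sp3
C6: sp3
C7: sp3
C8: sp2 ✓
C9: sp2 ✓
C10: sp
C8, C9 → 2 sp2 carbons.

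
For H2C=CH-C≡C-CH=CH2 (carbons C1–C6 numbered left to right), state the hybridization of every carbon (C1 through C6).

C1 has 3 σ bonds, plus one π bond: steric number 3 → sp2.
C2 — 3 σ bonds, plus one π bond. Steric number 3, so sp2.
C3 carries 2 σ bonds, plus two π bonds, giving a steric number of 2, so it is sp.
C4 (2 σ bonds, plus two π bonds) has steric number 2: sp.
C5 — 3 σ bonds, plus one π bond. Steric number 3, so sp2.
C6 (3 σ bonds, plus one π bond) has steric number 3: sp2.

C1 sp2, C2 sp2, C3 sp, C4 sp, C5 sp2, C6 sp2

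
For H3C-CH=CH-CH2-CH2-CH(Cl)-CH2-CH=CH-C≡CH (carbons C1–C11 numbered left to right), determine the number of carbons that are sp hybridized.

C1: sp3
C2: sp2
C3: sp2
C4: sp3
C5: sp3
C6: sp3
C7: sp3
C8: sp2
C9: sp2
C10: sp ✓
C11: sp ✓
C10, C11 → 2 sp carbons.

2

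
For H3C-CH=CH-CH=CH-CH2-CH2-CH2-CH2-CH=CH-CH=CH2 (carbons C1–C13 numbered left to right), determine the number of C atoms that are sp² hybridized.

C1: sp3
C2: sp2 ✓
C3: sp2 ✓
C4: sp2 ✓
C5: sp2 ✓
C6: sp3
C7: sp3
C8: sp3
C9: sp3
C10: sp2 ✓
C11: sp2 ✓
C12: sp2 ✓
C13: sp2 ✓
C2, C3, C4, C5, C10, C11, C12, C13 → 8 sp2 carbons.

8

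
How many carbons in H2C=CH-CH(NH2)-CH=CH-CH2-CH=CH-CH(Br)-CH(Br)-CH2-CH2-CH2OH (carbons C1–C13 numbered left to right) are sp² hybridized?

C1: sp2 ✓
C2: sp2 ✓
C3: sp3
C4: sp2 ✓
C5: sp2 ✓
C6: sp3
C7: sp2 ✓
C8: sp2 ✓
C9: sp3
C10: sp3
C11: sp3
C12: sp3
C13: sp3
C1, C2, C4, C5, C7, C8 → 6 sp2 carbons.

6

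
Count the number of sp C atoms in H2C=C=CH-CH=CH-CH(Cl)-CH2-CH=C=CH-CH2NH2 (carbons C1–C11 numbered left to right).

C1: sp2
C2: sp ✓
C3: sp2
C4: sp2
C5: sp2
C6: sp3
C7: sp3
C8: sp2
C9: sp ✓
C10: sp2
C11: sp3
C2, C9 → 2 sp carbons.

2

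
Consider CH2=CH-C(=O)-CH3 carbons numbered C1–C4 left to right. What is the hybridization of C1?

C1: 3 σ bonds, plus one π bond; 3 regions of electron density → sp2.

sp^2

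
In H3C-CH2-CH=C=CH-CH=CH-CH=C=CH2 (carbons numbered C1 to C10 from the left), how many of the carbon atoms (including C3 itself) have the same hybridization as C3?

C3 is sp2 (one π bond).
C1: sp3
C2: sp3
C3: sp2 ✓
C4: sp
C5: sp2 ✓
C6: sp2 ✓
C7: sp2 ✓
C8: sp2 ✓
C9: sp
C10: sp2 ✓
6 carbons are sp2.

6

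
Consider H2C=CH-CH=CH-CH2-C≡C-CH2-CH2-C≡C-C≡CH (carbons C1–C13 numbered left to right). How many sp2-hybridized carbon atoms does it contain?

C1: sp2 ✓
C2: sp2 ✓
C3: sp2 ✓
C4: sp2 ✓
C5: sp3
C6: sp
C7: sp
C8: sp3
C9: sp3
C10: sp
C11: sp
C12: sp
C13: sp
C1, C2, C3, C4 → 4 sp2 carbons.

4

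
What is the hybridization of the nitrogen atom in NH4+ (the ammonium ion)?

Four σ bonds, no lone pair → sp3, tetrahedral.

sp3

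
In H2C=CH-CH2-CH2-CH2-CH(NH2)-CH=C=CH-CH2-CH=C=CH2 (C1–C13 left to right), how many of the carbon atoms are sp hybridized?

C1: sp2
C2: sp2
C3: sp3
C4: sp3
C5: sp3
C6: sp3
C7: sp2
C8: sp ✓
C9: sp2
C10: sp3
C11: sp2
C12: sp ✓
C13: sp2
C8, C12 → 2 sp carbons.

2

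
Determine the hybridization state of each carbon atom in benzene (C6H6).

Every ring carbon has three σ bonds and contributes one p electron to the aromatic π system.

sp2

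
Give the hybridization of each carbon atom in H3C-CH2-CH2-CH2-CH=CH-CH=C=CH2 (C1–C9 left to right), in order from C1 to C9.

C1: 4 σ bonds; 4 regions of electron density → sp3.
C2 is sp3: 4 σ bonds, 4 electron-density regions.
C3: 4 σ bonds — 4 electron domains, sp3.
C4 carries 4 σ bonds, giving a steric number of 4, so it is sp3.
C5 has 3 σ bonds, plus one π bond: steric number 3 → sp2.
C6 (3 σ bonds, plus one π bond) has steric number 3: sp2.
C7: 3 σ bonds, plus one π bond — 3 electron domains, sp2.
C8: 2 σ bonds, plus two π bonds; 2 regions of electron density → sp.
C9: 3 σ bonds, plus one π bond; 3 regions of electron density → sp2.

C1 sp3, C2 sp3, C3 sp3, C4 sp3, C5 sp2, C6 sp2, C7 sp2, C8 sp, C9 sp2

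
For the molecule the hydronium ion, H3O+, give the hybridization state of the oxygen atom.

Three σ bonds + one lone pair = steric number 4 → sp3.

sp^3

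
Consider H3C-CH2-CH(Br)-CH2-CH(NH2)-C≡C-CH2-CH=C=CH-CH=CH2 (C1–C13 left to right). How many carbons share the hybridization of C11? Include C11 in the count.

4

C11 is sp2 (one π bond).
C1: sp3
C2: sp3
C3: sp3
C4: sp3
C5: sp3
C6: sp
C7: sp
C8: sp3
C9: sp2 ✓
C10: sp
C11: sp2 ✓
C12: sp2 ✓
C13: sp2 ✓
4 carbons are sp2.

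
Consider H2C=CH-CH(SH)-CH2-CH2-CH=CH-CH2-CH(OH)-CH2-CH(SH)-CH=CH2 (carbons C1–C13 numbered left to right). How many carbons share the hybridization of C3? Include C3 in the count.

C3 is sp3 (only σ bonds).
C1: sp2
C2: sp2
C3: sp3 ✓
C4: sp3 ✓
C5: sp3 ✓
C6: sp2
C7: sp2
C8: sp3 ✓
C9: sp3 ✓
C10: sp3 ✓
C11: sp3 ✓
C12: sp2
C13: sp2
7 carbons are sp3.

7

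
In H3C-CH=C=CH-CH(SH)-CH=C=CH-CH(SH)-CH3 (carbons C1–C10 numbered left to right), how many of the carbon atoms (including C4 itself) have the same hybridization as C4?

4

C4 is sp2 (one π bond).
C1: sp3
C2: sp2 ✓
C3: sp
C4: sp2 ✓
C5: sp3
C6: sp2 ✓
C7: sp
C8: sp2 ✓
C9: sp3
C10: sp3
4 carbons are sp2.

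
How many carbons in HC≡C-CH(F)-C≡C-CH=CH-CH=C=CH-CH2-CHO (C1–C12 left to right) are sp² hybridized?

5

C1: sp
C2: sp
C3: sp3
C4: sp
C5: sp
C6: sp2 ✓
C7: sp2 ✓
C8: sp2 ✓
C9: sp
C10: sp2 ✓
C11: sp3
C12: sp2 ✓
C6, C7, C8, C10, C12 → 5 sp2 carbons.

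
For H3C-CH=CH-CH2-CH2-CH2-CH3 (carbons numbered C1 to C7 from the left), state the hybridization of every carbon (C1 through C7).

C1 sp3, C2 sp2, C3 sp2, C4 sp3, C5 sp3, C6 sp3, C7 sp3

C1 carries 4 σ bonds, giving a steric number of 4, so it is sp3.
C2: 3 σ bonds, plus one π bond — 3 electron domains, sp2.
C3: 3 σ bonds, plus one π bond — 3 electron domains, sp2.
C4 — 4 σ bonds. Steric number 4, so sp3.
C5: 4 σ bonds; 4 regions of electron density → sp3.
C6 (4 σ bonds) has steric number 4: sp3.
C7 carries 4 σ bonds, giving a steric number of 4, so it is sp3.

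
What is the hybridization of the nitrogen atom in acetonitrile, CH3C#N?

sp

N has one σ bond and one lone pair: steric number 2 → sp.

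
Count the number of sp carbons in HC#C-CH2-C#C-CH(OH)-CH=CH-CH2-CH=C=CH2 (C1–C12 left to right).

5

C1: sp ✓
C2: sp ✓
C3: sp3
C4: sp ✓
C5: sp ✓
C6: sp3
C7: sp2
C8: sp2
C9: sp3
C10: sp2
C11: sp ✓
C12: sp2
C1, C2, C4, C5, C11 → 5 sp carbons.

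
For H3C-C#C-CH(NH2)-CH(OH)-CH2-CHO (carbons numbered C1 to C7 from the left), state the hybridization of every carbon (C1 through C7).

C1 sp3, C2 sp, C3 sp, C4 sp3, C5 sp3, C6 sp3, C7 sp2

C1 (4 σ bonds) has steric number 4: sp3.
C2: 2 σ bonds, plus two π bonds — 2 electron domains, sp.
C3 carries 2 σ bonds, plus two π bonds, giving a steric number of 2, so it is sp.
C4 has 4 σ bonds: steric number 4 → sp3.
C5 — 4 σ bonds. Steric number 4, so sp3.
C6 has 4 σ bonds: steric number 4 → sp3.
C7 (3 σ bonds, plus one π bond) has steric number 3: sp2.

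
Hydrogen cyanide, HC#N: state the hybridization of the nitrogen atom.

The nitrogen atom: 1 σ bond and 1 lone pair, plus two π bonds — 2 electron domains, sp.

sp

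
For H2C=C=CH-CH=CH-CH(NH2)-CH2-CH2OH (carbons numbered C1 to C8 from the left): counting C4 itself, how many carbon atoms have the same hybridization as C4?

C4 is sp2 (one π bond).
C1: sp2 ✓
C2: sp
C3: sp2 ✓
C4: sp2 ✓
C5: sp2 ✓
C6: sp3
C7: sp3
C8: sp3
4 carbons are sp2.

4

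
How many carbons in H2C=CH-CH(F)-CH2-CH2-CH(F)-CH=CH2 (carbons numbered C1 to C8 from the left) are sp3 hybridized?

C1: sp2
C2: sp2
C3: sp3 ✓
C4: sp3 ✓
C5: sp3 ✓
C6: sp3 ✓
C7: sp2
C8: sp2
C3, C4, C5, C6 → 4 sp3 carbons.

4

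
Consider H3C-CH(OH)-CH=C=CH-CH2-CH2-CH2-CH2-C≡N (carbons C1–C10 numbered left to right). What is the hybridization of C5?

C5 is sp2: 3 σ bonds, plus one π bond, 3 electron-density regions.

sp2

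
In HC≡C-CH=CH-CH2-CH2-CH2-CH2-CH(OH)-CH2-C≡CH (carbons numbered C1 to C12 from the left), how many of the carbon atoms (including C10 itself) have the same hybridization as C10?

6

C10 is sp3 (only σ bonds).
C1: sp
C2: sp
C3: sp2
C4: sp2
C5: sp3 ✓
C6: sp3 ✓
C7: sp3 ✓
C8: sp3 ✓
C9: sp3 ✓
C10: sp3 ✓
C11: sp
C12: sp
6 carbons are sp3.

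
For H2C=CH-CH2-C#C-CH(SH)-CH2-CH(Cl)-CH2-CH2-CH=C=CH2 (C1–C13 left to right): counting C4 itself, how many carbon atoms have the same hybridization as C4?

C4 is sp (two π bonds).
C1: sp2
C2: sp2
C3: sp3
C4: sp ✓
C5: sp ✓
C6: sp3
C7: sp3
C8: sp3
C9: sp3
C10: sp3
C11: sp2
C12: sp ✓
C13: sp2
3 carbons are sp.

3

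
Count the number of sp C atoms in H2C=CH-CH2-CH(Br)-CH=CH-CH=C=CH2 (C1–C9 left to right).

C1: sp2
C2: sp2
C3: sp3
C4: sp3
C5: sp2
C6: sp2
C7: sp2
C8: sp ✓
C9: sp2
C8 → 1 sp carbon.

1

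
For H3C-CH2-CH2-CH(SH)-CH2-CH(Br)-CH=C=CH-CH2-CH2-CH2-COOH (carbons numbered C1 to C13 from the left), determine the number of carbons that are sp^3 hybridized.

C1: sp3 ✓
C2: sp3 ✓
C3: sp3 ✓
C4: sp3 ✓
C5: sp3 ✓
C6: sp3 ✓
C7: sp2
C8: sp
C9: sp2
C10: sp3 ✓
C11: sp3 ✓
C12: sp3 ✓
C13: sp2
C1, C2, C3, C4, C5, C6, C10, C11, C12 → 9 sp3 carbons.

9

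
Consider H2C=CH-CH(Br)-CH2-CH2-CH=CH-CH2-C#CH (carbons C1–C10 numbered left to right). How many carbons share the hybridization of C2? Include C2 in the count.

C2 is sp2 (one π bond).
C1: sp2 ✓
C2: sp2 ✓
C3: sp3
C4: sp3
C5: sp3
C6: sp2 ✓
C7: sp2 ✓
C8: sp3
C9: sp
C10: sp
4 carbons are sp2.

4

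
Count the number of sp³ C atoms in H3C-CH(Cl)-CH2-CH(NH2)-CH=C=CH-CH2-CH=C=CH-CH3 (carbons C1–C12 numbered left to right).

6

C1: sp3 ✓
C2: sp3 ✓
C3: sp3 ✓
C4: sp3 ✓
C5: sp2
C6: sp
C7: sp2
C8: sp3 ✓
C9: sp2
C10: sp
C11: sp2
C12: sp3 ✓
C1, C2, C3, C4, C8, C12 → 6 sp3 carbons.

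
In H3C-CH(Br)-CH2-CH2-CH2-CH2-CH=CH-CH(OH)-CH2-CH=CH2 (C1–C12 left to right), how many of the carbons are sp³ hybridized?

8

C1: sp3 ✓
C2: sp3 ✓
C3: sp3 ✓
C4: sp3 ✓
C5: sp3 ✓
C6: sp3 ✓
C7: sp2
C8: sp2
C9: sp3 ✓
C10: sp3 ✓
C11: sp2
C12: sp2
C1, C2, C3, C4, C5, C6, C9, C10 → 8 sp3 carbons.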